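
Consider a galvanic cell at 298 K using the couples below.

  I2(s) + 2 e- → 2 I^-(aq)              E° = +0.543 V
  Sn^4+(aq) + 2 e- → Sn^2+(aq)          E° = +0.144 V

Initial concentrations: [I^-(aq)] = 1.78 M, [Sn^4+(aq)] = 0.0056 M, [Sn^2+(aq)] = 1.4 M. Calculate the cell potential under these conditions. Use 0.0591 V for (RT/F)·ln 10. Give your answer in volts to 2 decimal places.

Since E°(I₂/I⁻) > E°(Sn⁴⁺/Sn²⁺), I₂/I⁻ serves as the cathode.
E°cell = +0.543 − (+0.144) = +0.399 V, with n = 2 electrons transferred.
Balancing gives I2(s) + Sn^2+(aq) → 2 I^-(aq) + Sn^4+(aq); hence Q = ([I^-(aq)]^2·[Sn^4+(aq)]) / [Sn^2+(aq)] = 0.0127 (log Q = −1.897).
E = E° − (0.0591/n)·log Q = +0.399 − (0.0591/2)(−1.897) = +0.46 V.

+0.46 V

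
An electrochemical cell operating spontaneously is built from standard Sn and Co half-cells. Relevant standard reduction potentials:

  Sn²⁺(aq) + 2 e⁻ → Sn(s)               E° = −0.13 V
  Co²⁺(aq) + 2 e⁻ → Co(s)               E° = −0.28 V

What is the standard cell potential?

Of the two couples in this cell, the one with the more positive reduction potential is reduced at the cathode: here that is Sn²⁺/Sn (−0.13 V); Co²⁺/Co (−0.28 V) is the anode.
E°cell = E°(cathode) − E°(anode) = −0.13 − (−0.28) = +0.15 V.

+0.15 V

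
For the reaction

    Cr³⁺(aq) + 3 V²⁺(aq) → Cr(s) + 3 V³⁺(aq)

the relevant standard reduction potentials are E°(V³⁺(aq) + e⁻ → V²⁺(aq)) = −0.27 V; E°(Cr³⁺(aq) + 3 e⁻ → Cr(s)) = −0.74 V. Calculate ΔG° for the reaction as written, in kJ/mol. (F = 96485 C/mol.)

In the reaction as written Cr³⁺(aq) is reduced, so the Cr³⁺/Cr couple is the cathode and V³⁺/V²⁺ is the anode.
E°cell = −0.74 − (−0.27) = −0.47 V; balancing electrons gives n = 3.
ΔG° = −nFE°cell = −(3)(96485)(−0.47) J/mol = +136 kJ/mol.

+136 kJ/mol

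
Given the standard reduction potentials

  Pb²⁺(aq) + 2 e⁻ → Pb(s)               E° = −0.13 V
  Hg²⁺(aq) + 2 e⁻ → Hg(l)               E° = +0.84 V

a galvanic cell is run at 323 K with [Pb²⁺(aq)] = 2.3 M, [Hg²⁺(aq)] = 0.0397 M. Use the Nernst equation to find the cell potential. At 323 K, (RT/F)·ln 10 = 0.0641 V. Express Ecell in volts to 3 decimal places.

+0.913 V

Since E°(Hg²⁺/Hg) > E°(Pb²⁺/Pb), Hg²⁺/Hg serves as the cathode.
E°cell = E°cat − E°an = +0.84 − (−0.13) = +0.97 V; n = 2.
Balancing gives Hg²⁺(aq) + Pb(s) → Hg(l) + Pb²⁺(aq); hence Q = [Pb²⁺(aq)] / [Hg²⁺(aq)] = 57.9 (log Q = 1.763).
Applying E = E° − (RT ln10/nF)·log Q gives +0.97 − (0.0641/2)(1.763) = +0.913 V.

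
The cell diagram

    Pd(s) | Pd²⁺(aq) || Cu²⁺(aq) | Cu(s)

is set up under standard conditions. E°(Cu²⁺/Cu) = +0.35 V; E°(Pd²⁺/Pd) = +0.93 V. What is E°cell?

−0.58 V

By convention the left-hand electrode in cell notation is the anode (oxidation) and the right-hand electrode is the cathode (reduction).
E°cell = E°(right) − E°(left) = +0.35 − (+0.93) = −0.58 V.
The negative sign shows that, as written, the cell would require an external voltage to drive the reaction.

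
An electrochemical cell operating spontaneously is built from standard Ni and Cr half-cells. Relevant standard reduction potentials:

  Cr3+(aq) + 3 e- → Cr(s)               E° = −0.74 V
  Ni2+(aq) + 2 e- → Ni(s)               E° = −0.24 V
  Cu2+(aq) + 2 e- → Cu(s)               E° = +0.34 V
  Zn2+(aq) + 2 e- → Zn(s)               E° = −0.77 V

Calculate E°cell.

Of the two couples in this cell, the one with the more positive reduction potential is reduced at the cathode: here that is Ni²⁺/Ni (−0.24 V); Cr³⁺/Cr (−0.74 V) is the anode.
E°cell = E°(cathode) − E°(anode) = −0.24 − (−0.74) = +0.50 V.

+0.50 V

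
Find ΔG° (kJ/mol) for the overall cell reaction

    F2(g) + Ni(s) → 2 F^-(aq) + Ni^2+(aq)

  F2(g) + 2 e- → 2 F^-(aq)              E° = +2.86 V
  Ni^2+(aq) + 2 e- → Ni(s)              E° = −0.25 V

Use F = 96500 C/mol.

In the reaction as written F2(g) is reduced, so the F₂/F⁻ couple is the cathode and Ni²⁺/Ni is the anode.
E°cell = +2.86 − (−0.25) = +3.11 V; balancing electrons gives n = 2.
ΔG° = −nFE°cell = −(2)(96500)(+3.11) J/mol = −600 kJ/mol.

−600 kJ/mol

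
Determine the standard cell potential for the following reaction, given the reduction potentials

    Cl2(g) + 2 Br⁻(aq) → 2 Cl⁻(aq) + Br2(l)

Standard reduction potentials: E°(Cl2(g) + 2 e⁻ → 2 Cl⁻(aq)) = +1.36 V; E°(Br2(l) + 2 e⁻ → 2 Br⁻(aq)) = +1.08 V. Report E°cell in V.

+0.28 V

Cl2(g) gains electrons, so the Cl₂/Cl⁻ couple is the cathode; the Br₂/Br⁻ couple is the anode.
E°cell = E°(cathode) − E°(anode) = +1.36 − (+1.08) = +0.28 V.
The positive value indicates the reaction is spontaneous as written.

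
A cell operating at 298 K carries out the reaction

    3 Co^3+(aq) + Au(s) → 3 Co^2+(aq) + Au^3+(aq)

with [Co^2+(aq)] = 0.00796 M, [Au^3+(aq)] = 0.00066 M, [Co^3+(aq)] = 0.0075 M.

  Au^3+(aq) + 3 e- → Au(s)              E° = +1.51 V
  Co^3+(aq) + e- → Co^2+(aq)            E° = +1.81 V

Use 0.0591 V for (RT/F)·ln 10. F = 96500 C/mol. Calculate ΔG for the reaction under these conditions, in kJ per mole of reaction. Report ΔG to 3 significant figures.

E°cell = +1.81 − (+1.51) = +0.30 V; the balanced reaction transfers n = 3 electrons.
The reaction quotient is ([Co^2+(aq)]^3·[Au^3+(aq)]) / [Co^3+(aq)]^3 = 0.000789; by Nernst, E = +0.30 − (0.0591/3)(−3.103) = +0.3611 V.
Finally ΔG = −nFE = −(3)(96500 C/mol)(+0.3611 V) = −105 kJ/mol.

−105 kJ/mol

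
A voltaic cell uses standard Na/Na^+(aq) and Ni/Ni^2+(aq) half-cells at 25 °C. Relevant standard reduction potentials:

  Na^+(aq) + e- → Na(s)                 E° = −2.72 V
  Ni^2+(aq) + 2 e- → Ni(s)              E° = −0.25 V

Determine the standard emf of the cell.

Of the two couples in this cell, the one with the more positive reduction potential is reduced at the cathode: here that is Ni²⁺/Ni (−0.25 V); Na⁺/Na (−2.72 V) is the anode.
E°cell = E°(cathode) − E°(anode) = −0.25 − (−2.72) = +2.47 V.

+2.47 V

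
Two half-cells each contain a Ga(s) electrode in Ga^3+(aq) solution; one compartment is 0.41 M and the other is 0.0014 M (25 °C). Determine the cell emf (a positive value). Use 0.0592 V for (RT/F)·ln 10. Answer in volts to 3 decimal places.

For a concentration cell E°cell = 0, since both electrodes use the same couple.
The compartment with the higher Ga^3+(aq) concentration (0.41 M) acts as the cathode; ions are reduced there and produced at the dilute (0.0014 M) anode.
With n = 3, Ecell = −(0.0592/3)·log([dilute]/[conc]) = −(0.0592/3)·log(0.0014/0.41) = +0.049 V.

0.049 V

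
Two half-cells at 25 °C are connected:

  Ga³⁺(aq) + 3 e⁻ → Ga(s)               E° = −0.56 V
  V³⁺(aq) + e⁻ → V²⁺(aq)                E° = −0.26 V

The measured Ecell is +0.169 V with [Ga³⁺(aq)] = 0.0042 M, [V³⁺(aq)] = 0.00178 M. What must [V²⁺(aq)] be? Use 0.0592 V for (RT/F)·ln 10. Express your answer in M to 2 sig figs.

1.8 M

The V³⁺/V²⁺ couple has the larger reduction potential, so it is the cathode: E°cell = −0.26 − (−0.56) = +0.30 V and n = 3.
From the Nernst equation, log Q = n(E° − E)/0.0592 = 3·(+0.30 − (+0.169))/0.0592 = 6.639.
The balanced reaction is 3 V³⁺(aq) + Ga(s) → 3 V²⁺(aq) + Ga³⁺(aq), so Q = ([V²⁺(aq)]^3·[Ga³⁺(aq)]) / [V³⁺(aq)]^3.
Isolating [V²⁺(aq)] in Q = 10^{6.639} yields log [V²⁺(aq)] = 0.256, i.e. 1.8 M.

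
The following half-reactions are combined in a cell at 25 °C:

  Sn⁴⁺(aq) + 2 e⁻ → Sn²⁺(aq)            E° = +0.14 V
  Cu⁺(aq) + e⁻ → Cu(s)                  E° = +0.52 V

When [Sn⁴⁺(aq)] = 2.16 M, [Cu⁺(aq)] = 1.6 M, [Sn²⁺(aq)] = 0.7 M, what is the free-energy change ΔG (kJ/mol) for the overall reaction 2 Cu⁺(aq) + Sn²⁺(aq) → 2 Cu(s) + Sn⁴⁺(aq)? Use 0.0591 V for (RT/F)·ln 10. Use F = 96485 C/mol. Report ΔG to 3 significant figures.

−72.9 kJ/mol

With Cu⁺/Cu reduced at the cathode, E°cell = +0.52 − (+0.14) = +0.38 V and n = 2.
The reaction quotient is [Sn⁴⁺(aq)] / ([Cu⁺(aq)]^2·[Sn²⁺(aq)]) = 1.21; by Nernst, E = +0.38 − (0.0591/2)(0.081) = +0.3776 V.
Finally ΔG = −nFE = −(2)(96485 C/mol)(+0.3776 V) = −72.9 kJ/mol.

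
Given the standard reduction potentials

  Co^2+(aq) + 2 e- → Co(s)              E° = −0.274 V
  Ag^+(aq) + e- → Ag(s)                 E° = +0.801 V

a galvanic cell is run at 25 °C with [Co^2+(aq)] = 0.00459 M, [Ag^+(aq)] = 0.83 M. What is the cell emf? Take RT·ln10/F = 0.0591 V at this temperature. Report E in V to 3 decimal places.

Since E°(Ag⁺/Ag) > E°(Co²⁺/Co), Ag⁺/Ag serves as the cathode.
The standard potential is +0.801 − (−0.274) = +1.075 V and the balanced reaction transfers n = 2 electrons.
Balancing gives 2 Ag^+(aq) + Co(s) → 2 Ag(s) + Co^2+(aq); hence Q = [Co^2+(aq)] / [Ag^+(aq)]^2 = 0.00666 (log Q = −2.176).
E = E° − (0.0591/n)·log Q = +1.075 − (0.0591/2)(−2.176) = +1.139 V.

+1.139 V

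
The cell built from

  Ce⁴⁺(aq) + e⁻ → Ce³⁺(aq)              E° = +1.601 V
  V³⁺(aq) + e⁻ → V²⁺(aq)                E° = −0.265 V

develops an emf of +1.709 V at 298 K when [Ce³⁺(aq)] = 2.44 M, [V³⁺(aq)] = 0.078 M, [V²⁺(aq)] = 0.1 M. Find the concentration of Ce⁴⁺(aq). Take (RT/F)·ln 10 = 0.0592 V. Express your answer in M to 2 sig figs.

With Ce⁴⁺/Ce³⁺ at the cathode and V³⁺/V²⁺ at the anode, E°cell = +1.601 − (−0.265) = +1.866 V (n = 1).
Rearranging E = E° − (0.0592/n)·log Q gives log Q = 1(+1.866 − (+1.709))/0.0592 = 2.652.
For Ce⁴⁺(aq) + V²⁺(aq) → Ce³⁺(aq) + V³⁺(aq), the reaction quotient is Q = ([Ce³⁺(aq)]·[V³⁺(aq)]) / ([Ce⁴⁺(aq)]·[V²⁺(aq)]).
Solving for the unknown gives log [Ce⁴⁺(aq)] = −2.373, so [Ce⁴⁺(aq)] ≈ 0.0042 M.

0.0042 M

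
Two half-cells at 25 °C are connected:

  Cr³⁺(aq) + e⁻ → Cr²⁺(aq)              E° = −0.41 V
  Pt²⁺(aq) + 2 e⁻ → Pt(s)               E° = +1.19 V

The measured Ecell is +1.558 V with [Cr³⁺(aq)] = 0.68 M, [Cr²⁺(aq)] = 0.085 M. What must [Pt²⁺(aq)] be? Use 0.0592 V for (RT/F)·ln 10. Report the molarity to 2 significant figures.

Pt²⁺/Pt is the cathode (higher E°); E°cell = +1.19 − (−0.41) = +1.60 V with n = 2.
Since E = E° − (0.0592/n)·log Q, log Q = n(E° − E)/0.0592 = 1.419.
For Pt²⁺(aq) + 2 Cr²⁺(aq) → Pt(s) + 2 Cr³⁺(aq), the reaction quotient is Q = [Cr³⁺(aq)]^2 / ([Pt²⁺(aq)]·[Cr²⁺(aq)]^2).
Substituting the known concentrations and solving, log [Pt²⁺(aq)] = 0.387 and [Pt²⁺(aq)] = 2.4 M.

2.4 M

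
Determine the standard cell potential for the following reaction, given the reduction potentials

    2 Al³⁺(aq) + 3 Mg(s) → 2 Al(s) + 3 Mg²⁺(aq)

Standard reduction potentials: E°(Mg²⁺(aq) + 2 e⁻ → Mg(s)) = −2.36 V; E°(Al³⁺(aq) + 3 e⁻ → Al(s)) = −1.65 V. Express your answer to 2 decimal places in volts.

Al³⁺(aq) gains electrons, so the Al³⁺/Al couple is the cathode; the Mg²⁺/Mg couple is the anode.
E°cell = E°(cathode) − E°(anode) = −1.65 − (−2.36) = +0.71 V.
The positive value indicates the reaction is spontaneous as written.

+0.71 V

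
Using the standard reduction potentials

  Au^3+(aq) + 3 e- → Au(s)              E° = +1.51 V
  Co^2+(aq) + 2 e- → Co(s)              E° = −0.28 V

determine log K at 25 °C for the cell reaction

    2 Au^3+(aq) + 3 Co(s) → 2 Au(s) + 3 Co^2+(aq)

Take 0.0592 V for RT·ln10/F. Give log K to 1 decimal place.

log K = 181.4

The Au³⁺/Au couple is reduced (cathode); E°cell = +1.51 − (−0.28) = +1.79 V with n = 6.
At equilibrium E = 0, so log K = nE°cell / 0.0592 = (6)(+1.79) / 0.0592 = 181.4.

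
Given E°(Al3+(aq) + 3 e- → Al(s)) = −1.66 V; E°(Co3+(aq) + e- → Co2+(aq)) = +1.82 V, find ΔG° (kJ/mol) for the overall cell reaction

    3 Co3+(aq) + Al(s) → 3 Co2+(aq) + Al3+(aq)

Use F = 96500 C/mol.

−1007 kJ/mol

In the reaction as written Co3+(aq) is reduced, so the Co³⁺/Co²⁺ couple is the cathode and Al³⁺/Al is the anode.
E°cell = +1.82 − (−1.66) = +3.48 V; balancing electrons gives n = 3.
ΔG° = −nFE°cell = −(3)(96500)(+3.48) J/mol = −1007 kJ/mol.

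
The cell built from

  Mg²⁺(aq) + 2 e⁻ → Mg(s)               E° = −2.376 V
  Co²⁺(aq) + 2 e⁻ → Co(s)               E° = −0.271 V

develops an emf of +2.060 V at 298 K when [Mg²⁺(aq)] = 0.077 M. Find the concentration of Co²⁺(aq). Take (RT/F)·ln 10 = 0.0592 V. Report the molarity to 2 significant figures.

Co²⁺/Co is the cathode (higher E°); E°cell = −0.271 − (−2.376) = +2.105 V with n = 2.
Rearranging E = E° − (0.0592/n)·log Q gives log Q = 2(+2.105 − (+2.060))/0.0592 = 1.520.
Balancing electrons gives Co²⁺(aq) + Mg(s) → Co(s) + Mg²⁺(aq); thus Q = [Mg²⁺(aq)] / [Co²⁺(aq)].
Substituting the known concentrations and solving, log [Co²⁺(aq)] = −2.634 and [Co²⁺(aq)] = 0.0023 M.

0.0023 M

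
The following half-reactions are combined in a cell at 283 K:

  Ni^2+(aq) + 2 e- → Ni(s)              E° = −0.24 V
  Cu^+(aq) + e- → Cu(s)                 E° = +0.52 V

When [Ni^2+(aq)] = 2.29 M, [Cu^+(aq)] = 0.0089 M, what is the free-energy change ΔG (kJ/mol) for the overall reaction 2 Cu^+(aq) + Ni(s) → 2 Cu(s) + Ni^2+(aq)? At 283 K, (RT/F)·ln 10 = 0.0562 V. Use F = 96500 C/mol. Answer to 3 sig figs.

E°cell = +0.52 − (−0.24) = +0.76 V; the balanced reaction transfers n = 2 electrons.
Here Q = [Ni^2+(aq)] / [Cu^+(aq)]^2 = 2.89×10^4 (log Q = 4.461), giving E = +0.76 − (0.0562/2)·(4.461) = +0.6346 V.
Then ΔG = −nFE = −2 × 96500 × +0.6346 J/mol = −122 kJ/mol.

−122 kJ/mol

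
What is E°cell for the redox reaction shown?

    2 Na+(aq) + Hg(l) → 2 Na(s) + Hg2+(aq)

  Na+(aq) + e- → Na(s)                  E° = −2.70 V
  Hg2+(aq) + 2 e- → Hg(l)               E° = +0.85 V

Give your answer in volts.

−3.55 V

Na+(aq) gains electrons, so the Na⁺/Na couple is the cathode; the Hg²⁺/Hg couple is the anode.
E°cell = E°(cathode) − E°(anode) = −2.70 − (+0.85) = −3.55 V.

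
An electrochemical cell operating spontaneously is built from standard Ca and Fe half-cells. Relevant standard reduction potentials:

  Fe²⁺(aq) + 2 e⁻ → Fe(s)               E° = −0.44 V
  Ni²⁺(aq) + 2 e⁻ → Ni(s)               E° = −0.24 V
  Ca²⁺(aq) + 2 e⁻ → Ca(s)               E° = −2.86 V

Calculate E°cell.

Of the two couples in this cell, the one with the more positive reduction potential is reduced at the cathode: here that is Fe²⁺/Fe (−0.44 V); Ca²⁺/Ca (−2.86 V) is the anode.
E°cell = E°(cathode) − E°(anode) = −0.44 − (−2.86) = +2.42 V.

+2.42 V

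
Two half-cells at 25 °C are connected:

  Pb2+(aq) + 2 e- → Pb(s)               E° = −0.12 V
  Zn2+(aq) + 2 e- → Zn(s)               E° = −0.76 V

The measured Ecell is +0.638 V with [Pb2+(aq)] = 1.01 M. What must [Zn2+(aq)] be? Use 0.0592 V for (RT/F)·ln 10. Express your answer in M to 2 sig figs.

1.2 M

The Pb²⁺/Pb couple has the larger reduction potential, so it is the cathode: E°cell = −0.12 − (−0.76) = +0.64 V and n = 2.
Since E = E° − (0.0592/n)·log Q, log Q = n(E° − E)/0.0592 = 0.068.
Balancing electrons gives Pb2+(aq) + Zn(s) → Pb(s) + Zn2+(aq); thus Q = [Zn2+(aq)] / [Pb2+(aq)].
Substituting the known concentrations and solving, log [Zn2+(aq)] = 0.072 and [Zn2+(aq)] = 1.2 M.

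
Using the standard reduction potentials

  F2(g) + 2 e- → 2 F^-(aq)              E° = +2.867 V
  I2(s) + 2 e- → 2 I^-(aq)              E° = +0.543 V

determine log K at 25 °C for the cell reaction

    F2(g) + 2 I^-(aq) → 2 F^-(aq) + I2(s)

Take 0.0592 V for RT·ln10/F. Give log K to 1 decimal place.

log K = 78.5

The F₂/F⁻ couple is reduced (cathode); E°cell = +2.867 − (+0.543) = +2.324 V with n = 2.
At equilibrium E = 0, so log K = nE°cell / 0.0592 = (2)(+2.324) / 0.0592 = 78.5.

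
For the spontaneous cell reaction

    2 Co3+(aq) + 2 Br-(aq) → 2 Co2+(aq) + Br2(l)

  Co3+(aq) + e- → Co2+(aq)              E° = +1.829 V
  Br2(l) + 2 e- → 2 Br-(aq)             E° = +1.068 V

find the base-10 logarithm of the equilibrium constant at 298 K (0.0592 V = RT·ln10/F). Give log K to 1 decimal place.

log K = 25.7

The Co³⁺/Co²⁺ couple is reduced (cathode); E°cell = +1.829 − (+1.068) = +0.761 V with n = 2.
At equilibrium E = 0, so log K = nE°cell / 0.0592 = (2)(+0.761) / 0.0592 = 25.7.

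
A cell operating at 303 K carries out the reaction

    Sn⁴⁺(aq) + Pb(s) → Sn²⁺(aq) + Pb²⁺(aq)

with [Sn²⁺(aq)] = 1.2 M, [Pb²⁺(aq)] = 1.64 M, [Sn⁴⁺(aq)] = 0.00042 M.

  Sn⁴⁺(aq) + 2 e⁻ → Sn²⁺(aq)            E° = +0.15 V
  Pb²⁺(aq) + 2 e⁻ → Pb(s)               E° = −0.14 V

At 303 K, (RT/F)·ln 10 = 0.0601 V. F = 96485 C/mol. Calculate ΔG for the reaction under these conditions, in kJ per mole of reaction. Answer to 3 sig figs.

−34.7 kJ/mol

E°cell = +0.15 − (−0.14) = +0.29 V; the balanced reaction transfers n = 2 electrons.
Q = ([Sn²⁺(aq)]·[Pb²⁺(aq)]) / [Sn⁴⁺(aq)] = 4.69×10^3, so log Q = 3.671 and E = +0.29 − (0.0601/2)(3.671) = +0.1797 V.
Then ΔG = −nFE = −2 × 96485 × +0.1797 J/mol = −34.7 kJ/mol.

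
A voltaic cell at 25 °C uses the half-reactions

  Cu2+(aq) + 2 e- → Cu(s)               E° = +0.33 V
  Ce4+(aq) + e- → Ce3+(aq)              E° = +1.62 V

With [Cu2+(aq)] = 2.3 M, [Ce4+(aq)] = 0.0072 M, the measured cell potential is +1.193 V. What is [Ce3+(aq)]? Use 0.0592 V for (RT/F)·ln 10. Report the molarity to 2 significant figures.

The Ce⁴⁺/Ce³⁺ couple has the larger reduction potential, so it is the cathode: E°cell = +1.62 − (+0.33) = +1.29 V and n = 2.
From the Nernst equation, log Q = n(E° − E)/0.0592 = 2·(+1.29 − (+1.193))/0.0592 = 3.277.
The balanced reaction is 2 Ce4+(aq) + Cu(s) → 2 Ce3+(aq) + Cu2+(aq), so Q = ([Ce3+(aq)]^2·[Cu2+(aq)]) / [Ce4+(aq)]^2.
Isolating [Ce3+(aq)] in Q = 10^{3.277} yields log [Ce3+(aq)] = −0.685, i.e. 0.21 M.

0.21 M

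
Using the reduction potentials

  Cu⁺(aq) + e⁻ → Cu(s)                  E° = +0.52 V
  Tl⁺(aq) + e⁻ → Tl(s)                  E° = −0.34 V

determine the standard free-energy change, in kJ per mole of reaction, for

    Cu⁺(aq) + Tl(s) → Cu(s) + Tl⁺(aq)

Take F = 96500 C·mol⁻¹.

In the reaction as written Cu⁺(aq) is reduced, so the Cu⁺/Cu couple is the cathode and Tl⁺/Tl is the anode.
E°cell = +0.52 − (−0.34) = +0.86 V; balancing electrons gives n = 1.
ΔG° = −nFE°cell = −(1)(96500)(+0.86) J/mol = −83.0 kJ/mol.

−83.0 kJ/mol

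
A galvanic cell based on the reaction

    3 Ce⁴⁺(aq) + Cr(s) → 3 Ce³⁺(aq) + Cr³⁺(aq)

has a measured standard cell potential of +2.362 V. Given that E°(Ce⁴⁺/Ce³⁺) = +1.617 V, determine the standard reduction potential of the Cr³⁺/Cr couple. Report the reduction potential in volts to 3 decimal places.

−0.745 V

In the reaction as written the Ce⁴⁺/Ce³⁺ couple is reduced (cathode) and Cr³⁺/Cr is oxidized (anode), so E°cell = E°(Ce⁴⁺/Ce³⁺) − E°(Cr³⁺/Cr).
E°(Cr³⁺/Cr) = E°(cathode) − E°cell = +1.617 − (+2.362) = −0.745 V.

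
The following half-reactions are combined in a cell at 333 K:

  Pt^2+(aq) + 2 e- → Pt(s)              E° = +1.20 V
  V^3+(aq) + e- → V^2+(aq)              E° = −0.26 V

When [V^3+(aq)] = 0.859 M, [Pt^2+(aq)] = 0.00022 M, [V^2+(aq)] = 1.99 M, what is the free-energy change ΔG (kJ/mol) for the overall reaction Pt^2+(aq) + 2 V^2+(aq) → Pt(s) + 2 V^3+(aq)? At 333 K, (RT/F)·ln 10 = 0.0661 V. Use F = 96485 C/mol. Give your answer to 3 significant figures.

−263 kJ/mol

E°cell = +1.20 − (−0.26) = +1.46 V; the balanced reaction transfers n = 2 electrons.
Here Q = [V^3+(aq)]^2 / ([Pt^2+(aq)]·[V^2+(aq)]^2) = 847 (log Q = 2.928), giving E = +1.46 − (0.0661/2)·(2.928) = +1.3632 V.
ΔG = −nFE = −(2)(96485)(+1.3632) J/mol = −263 kJ/mol.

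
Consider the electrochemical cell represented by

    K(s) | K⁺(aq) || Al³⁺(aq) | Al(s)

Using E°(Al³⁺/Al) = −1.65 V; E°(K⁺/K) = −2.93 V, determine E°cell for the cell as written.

By convention the left-hand electrode in cell notation is the anode (oxidation) and the right-hand electrode is the cathode (reduction).
E°cell = E°(right) − E°(left) = −1.65 − (−2.93) = +1.28 V.

+1.28 V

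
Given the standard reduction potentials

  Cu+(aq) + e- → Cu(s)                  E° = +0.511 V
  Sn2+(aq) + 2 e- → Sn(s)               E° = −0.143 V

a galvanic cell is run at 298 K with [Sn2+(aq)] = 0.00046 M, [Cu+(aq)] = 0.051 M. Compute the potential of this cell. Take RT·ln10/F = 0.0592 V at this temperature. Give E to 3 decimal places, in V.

Since E°(Cu⁺/Cu) > E°(Sn²⁺/Sn), Cu⁺/Cu serves as the cathode.
The standard potential is +0.511 − (−0.143) = +0.654 V and the balanced reaction transfers n = 2 electrons.
The balanced reaction is 2 Cu+(aq) + Sn(s) → 2 Cu(s) + Sn2+(aq), so Q = [Sn2+(aq)] / [Cu+(aq)]^2 = 0.177 and log Q = −0.752.
E = E° − (0.0592/n)·log Q = +0.654 − (0.0592/2)(−0.752) = +0.676 V.

+0.676 V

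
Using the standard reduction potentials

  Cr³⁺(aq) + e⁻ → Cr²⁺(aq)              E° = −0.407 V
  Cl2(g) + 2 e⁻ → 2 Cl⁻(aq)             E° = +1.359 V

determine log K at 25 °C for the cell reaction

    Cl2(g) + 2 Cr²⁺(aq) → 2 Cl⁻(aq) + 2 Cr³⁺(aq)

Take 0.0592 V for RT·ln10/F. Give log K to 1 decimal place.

The Cl₂/Cl⁻ couple is reduced (cathode); E°cell = +1.359 − (−0.407) = +1.766 V with n = 2.
At equilibrium E = 0, so log K = nE°cell / 0.0592 = (2)(+1.766) / 0.0592 = 59.7.

log K = 59.7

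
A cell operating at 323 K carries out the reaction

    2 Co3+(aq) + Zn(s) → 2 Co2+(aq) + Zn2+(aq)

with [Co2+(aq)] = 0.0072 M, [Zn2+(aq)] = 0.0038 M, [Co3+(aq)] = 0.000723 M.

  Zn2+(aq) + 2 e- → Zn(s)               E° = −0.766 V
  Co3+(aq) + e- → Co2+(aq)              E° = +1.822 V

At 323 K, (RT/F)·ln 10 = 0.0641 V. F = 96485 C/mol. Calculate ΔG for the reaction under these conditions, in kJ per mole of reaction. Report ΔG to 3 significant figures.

−502 kJ/mol

With Co³⁺/Co²⁺ reduced at the cathode, E°cell = +1.822 − (−0.766) = +2.588 V and n = 2.
Q = ([Co2+(aq)]^2·[Zn2+(aq)]) / [Co3+(aq)]^2 = 0.377, so log Q = −0.424 and E = +2.588 − (0.0641/2)(−0.424) = +2.6016 V.
Finally ΔG = −nFE = −(2)(96485 C/mol)(+2.6016 V) = −502 kJ/mol.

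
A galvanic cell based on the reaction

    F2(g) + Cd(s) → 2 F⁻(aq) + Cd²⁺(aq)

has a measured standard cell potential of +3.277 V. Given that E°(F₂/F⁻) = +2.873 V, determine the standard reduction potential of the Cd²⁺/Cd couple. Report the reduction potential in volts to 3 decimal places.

In the reaction as written the F₂/F⁻ couple is reduced (cathode) and Cd²⁺/Cd is oxidized (anode), so E°cell = E°(F₂/F⁻) − E°(Cd²⁺/Cd).
E°(Cd²⁺/Cd) = E°(cathode) − E°cell = +2.873 − (+3.277) = −0.404 V.

−0.404 V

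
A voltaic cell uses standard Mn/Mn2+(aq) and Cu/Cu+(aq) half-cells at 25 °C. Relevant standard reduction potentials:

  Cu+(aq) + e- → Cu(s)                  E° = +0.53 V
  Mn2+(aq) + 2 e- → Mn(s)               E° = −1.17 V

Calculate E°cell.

Of the two couples in this cell, the one with the more positive reduction potential is reduced at the cathode: here that is Cu⁺/Cu (+0.53 V); Mn²⁺/Mn (−1.17 V) is the anode.
E°cell = E°(cathode) − E°(anode) = +0.53 − (−1.17) = +1.70 V.

+1.70 V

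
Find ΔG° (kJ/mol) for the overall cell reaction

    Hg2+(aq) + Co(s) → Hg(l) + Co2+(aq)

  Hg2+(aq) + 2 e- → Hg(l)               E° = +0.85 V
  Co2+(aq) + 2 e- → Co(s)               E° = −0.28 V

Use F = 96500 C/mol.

−218 kJ/mol

In the reaction as written Hg2+(aq) is reduced, so the Hg²⁺/Hg couple is the cathode and Co²⁺/Co is the anode.
E°cell = +0.85 − (−0.28) = +1.13 V; balancing electrons gives n = 2.
ΔG° = −nFE°cell = −(2)(96500)(+1.13) J/mol = −218 kJ/mol.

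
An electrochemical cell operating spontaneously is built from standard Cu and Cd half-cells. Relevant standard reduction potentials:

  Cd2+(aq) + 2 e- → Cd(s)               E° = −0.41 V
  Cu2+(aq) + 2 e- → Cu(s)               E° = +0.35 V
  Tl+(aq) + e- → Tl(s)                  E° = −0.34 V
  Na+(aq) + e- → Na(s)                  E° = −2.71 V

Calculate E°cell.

Of the two couples in this cell, the one with the more positive reduction potential is reduced at the cathode: here that is Cu²⁺/Cu (+0.35 V); Cd²⁺/Cd (−0.41 V) is the anode.
E°cell = E°(cathode) − E°(anode) = +0.35 − (−0.41) = +0.76 V.

+0.76 V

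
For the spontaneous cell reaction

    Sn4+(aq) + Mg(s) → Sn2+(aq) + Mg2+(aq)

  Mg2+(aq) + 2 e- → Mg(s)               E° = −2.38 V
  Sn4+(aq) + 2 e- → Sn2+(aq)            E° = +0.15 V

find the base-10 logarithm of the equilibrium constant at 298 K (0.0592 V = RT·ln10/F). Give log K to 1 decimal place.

log K = 85.5

The Sn⁴⁺/Sn²⁺ couple is reduced (cathode); E°cell = +0.15 − (−2.38) = +2.53 V with n = 2.
At equilibrium E = 0, so log K = nE°cell / 0.0592 = (2)(+2.53) / 0.0592 = 85.5.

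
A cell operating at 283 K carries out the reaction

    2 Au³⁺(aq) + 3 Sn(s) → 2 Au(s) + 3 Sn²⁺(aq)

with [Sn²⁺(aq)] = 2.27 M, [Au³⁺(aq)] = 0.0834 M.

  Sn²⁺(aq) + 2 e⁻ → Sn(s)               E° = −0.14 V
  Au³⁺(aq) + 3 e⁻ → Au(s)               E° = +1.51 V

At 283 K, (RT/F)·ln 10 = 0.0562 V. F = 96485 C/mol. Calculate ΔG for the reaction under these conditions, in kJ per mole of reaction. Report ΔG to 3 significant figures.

−938 kJ/mol

With Au³⁺/Au reduced at the cathode, E°cell = +1.51 − (−0.14) = +1.65 V and n = 6.
Q = [Sn²⁺(aq)]^3 / [Au³⁺(aq)]^2 = 1.68×10^3, so log Q = 3.226 and E = +1.65 − (0.0562/6)(3.226) = +1.6198 V.
Then ΔG = −nFE = −6 × 96485 × +1.6198 J/mol = −938 kJ/mol.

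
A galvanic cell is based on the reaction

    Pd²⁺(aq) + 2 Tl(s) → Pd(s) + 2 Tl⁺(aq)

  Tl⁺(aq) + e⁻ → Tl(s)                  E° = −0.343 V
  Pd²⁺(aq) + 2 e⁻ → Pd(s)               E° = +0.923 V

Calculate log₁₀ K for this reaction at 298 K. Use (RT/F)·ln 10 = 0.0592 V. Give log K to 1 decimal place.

The Pd²⁺/Pd couple is reduced (cathode); E°cell = +0.923 − (−0.343) = +1.266 V with n = 2.
At equilibrium E = 0, so log K = nE°cell / 0.0592 = (2)(+1.266) / 0.0592 = 42.8.

log K = 42.8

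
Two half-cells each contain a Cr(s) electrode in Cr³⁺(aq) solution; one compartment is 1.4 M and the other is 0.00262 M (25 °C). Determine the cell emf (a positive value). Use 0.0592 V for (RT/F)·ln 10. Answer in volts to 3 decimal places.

0.054 V

For a concentration cell E°cell = 0, since both electrodes use the same couple.
The compartment with the higher Cr³⁺(aq) concentration (1.4 M) acts as the cathode; ions are reduced there and produced at the dilute (0.00262 M) anode.
With n = 3, Ecell = −(0.0592/3)·log([dilute]/[conc]) = −(0.0592/3)·log(0.00262/1.4) = +0.054 V.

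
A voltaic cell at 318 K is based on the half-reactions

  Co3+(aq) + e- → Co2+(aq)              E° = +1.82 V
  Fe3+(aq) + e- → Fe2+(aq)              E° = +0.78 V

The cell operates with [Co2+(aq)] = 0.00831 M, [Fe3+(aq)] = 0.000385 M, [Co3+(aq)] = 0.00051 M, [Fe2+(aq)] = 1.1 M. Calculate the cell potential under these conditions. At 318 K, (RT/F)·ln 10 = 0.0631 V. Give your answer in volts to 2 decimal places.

Since E°(Co³⁺/Co²⁺) > E°(Fe³⁺/Fe²⁺), Co³⁺/Co²⁺ serves as the cathode.
E°cell = E°cat − E°an = +1.82 − (+0.78) = +1.04 V; n = 1.
For the overall reaction Co3+(aq) + Fe2+(aq) → Co2+(aq) + Fe3+(aq), Q = ([Co2+(aq)]·[Fe3+(aq)]) / ([Co3+(aq)]·[Fe2+(aq)]) = 0.0057, giving log Q = −2.244.
Applying E = E° − (RT ln10/nF)·log Q gives +1.04 − (0.0631/1)(−2.244) = +1.18 V.

+1.18 V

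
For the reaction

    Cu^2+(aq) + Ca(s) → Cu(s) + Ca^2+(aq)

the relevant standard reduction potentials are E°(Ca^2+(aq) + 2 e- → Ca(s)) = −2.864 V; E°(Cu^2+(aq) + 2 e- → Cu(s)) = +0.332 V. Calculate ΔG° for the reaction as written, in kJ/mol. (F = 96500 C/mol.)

In the reaction as written Cu^2+(aq) is reduced, so the Cu²⁺/Cu couple is the cathode and Ca²⁺/Ca is the anode.
E°cell = +0.332 − (−2.864) = +3.196 V; balancing electrons gives n = 2.
ΔG° = −nFE°cell = −(2)(96500)(+3.196) J/mol = −617 kJ/mol.

−617 kJ/mol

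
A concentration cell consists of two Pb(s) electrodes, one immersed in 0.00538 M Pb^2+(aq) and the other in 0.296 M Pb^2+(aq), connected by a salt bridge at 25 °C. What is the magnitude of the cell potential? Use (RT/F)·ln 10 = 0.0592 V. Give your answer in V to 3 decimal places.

0.052 V

For a concentration cell E°cell = 0, since both electrodes use the same couple.
The compartment with the higher Pb^2+(aq) concentration (0.296 M) acts as the cathode; ions are reduced there and produced at the dilute (0.00538 M) anode.
With n = 2, Ecell = −(0.0592/2)·log([dilute]/[conc]) = −(0.0592/2)·log(0.00538/0.296) = +0.052 V.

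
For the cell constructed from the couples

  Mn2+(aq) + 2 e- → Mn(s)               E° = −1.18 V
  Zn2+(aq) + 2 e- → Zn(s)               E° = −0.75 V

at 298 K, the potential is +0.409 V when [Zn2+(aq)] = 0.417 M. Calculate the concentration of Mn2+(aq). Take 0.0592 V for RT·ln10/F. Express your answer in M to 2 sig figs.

Zn²⁺/Zn is the cathode (higher E°); E°cell = −0.75 − (−1.18) = +0.43 V with n = 2.
Rearranging E = E° − (0.0592/n)·log Q gives log Q = 2(+0.43 − (+0.409))/0.0592 = 0.709.
Balancing electrons gives Zn2+(aq) + Mn(s) → Zn(s) + Mn2+(aq); thus Q = [Mn2+(aq)] / [Zn2+(aq)].
Substituting the known concentrations and solving, log [Mn2+(aq)] = 0.329 and [Mn2+(aq)] = 2.1 M.

2.1 M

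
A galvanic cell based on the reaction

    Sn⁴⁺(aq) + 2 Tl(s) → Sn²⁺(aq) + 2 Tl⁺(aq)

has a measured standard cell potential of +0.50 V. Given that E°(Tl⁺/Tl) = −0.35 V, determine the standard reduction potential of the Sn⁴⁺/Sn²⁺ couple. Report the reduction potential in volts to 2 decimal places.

+0.15 V

In the reaction as written the Sn⁴⁺/Sn²⁺ couple is reduced (cathode) and Tl⁺/Tl is oxidized (anode), so E°cell = E°(Sn⁴⁺/Sn²⁺) − E°(Tl⁺/Tl).
E°(Sn⁴⁺/Sn²⁺) = E°cell + E°(anode) = +0.50 + (−0.35) = +0.15 V.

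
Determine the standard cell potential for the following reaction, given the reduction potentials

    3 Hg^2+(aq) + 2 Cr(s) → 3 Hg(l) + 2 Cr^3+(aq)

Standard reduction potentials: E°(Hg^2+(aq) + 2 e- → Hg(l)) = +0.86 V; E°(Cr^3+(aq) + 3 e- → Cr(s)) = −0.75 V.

Hg^2+(aq) gains electrons, so the Hg²⁺/Hg couple is the cathode; the Cr³⁺/Cr couple is the anode.
E°cell = E°(cathode) − E°(anode) = +0.86 − (−0.75) = +1.61 V.

+1.61 V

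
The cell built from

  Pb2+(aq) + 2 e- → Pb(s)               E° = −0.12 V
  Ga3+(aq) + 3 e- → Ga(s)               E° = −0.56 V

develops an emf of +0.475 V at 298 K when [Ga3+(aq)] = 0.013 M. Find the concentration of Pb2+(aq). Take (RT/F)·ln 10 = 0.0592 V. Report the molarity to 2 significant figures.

0.84 M

With Pb²⁺/Pb at the cathode and Ga³⁺/Ga at the anode, E°cell = −0.12 − (−0.56) = +0.44 V (n = 6).
From the Nernst equation, log Q = n(E° − E)/0.0592 = 6·(+0.44 − (+0.475))/0.0592 = −3.547.
The balanced reaction is 3 Pb2+(aq) + 2 Ga(s) → 3 Pb(s) + 2 Ga3+(aq), so Q = [Ga3+(aq)]^2 / [Pb2+(aq)]^3.
Isolating [Pb2+(aq)] in Q = 10^{−3.547} yields log [Pb2+(aq)] = −0.075, i.e. 0.84 M.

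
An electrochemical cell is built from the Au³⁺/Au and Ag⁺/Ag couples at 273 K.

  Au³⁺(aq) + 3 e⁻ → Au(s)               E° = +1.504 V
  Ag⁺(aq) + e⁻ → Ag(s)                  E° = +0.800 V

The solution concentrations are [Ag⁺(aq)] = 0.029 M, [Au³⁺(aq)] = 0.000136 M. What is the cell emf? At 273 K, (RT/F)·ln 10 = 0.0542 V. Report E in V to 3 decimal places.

+0.717 V

Au³⁺/Au is reduced (cathode, E° = +1.504 V) and Ag⁺/Ag is oxidized (anode).
E°cell = +1.504 − (+0.800) = +0.704 V, with n = 3 electrons transferred.
Balancing gives Au³⁺(aq) + 3 Ag(s) → Au(s) + 3 Ag⁺(aq); hence Q = [Ag⁺(aq)]^3 / [Au³⁺(aq)] = 0.179 (log Q = −0.746).
E = E° − (0.0542/n)·log Q = +0.704 − (0.0542/3)(−0.746) = +0.717 V.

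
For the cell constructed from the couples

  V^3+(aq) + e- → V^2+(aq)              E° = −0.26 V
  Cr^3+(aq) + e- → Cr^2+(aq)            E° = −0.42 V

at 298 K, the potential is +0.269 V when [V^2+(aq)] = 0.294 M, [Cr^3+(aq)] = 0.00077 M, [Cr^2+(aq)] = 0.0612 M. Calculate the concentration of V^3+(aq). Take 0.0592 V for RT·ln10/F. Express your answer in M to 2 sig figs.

0.26 M

With V³⁺/V²⁺ at the cathode and Cr³⁺/Cr²⁺ at the anode, E°cell = −0.26 − (−0.42) = +0.16 V (n = 1).
Since E = E° − (0.0592/n)·log Q, log Q = n(E° − E)/0.0592 = −1.841.
Balancing electrons gives V^3+(aq) + Cr^2+(aq) → V^2+(aq) + Cr^3+(aq); thus Q = ([V^2+(aq)]·[Cr^3+(aq)]) / ([V^3+(aq)]·[Cr^2+(aq)]).
Solving for the unknown gives log [V^3+(aq)] = −0.591, so [V^3+(aq)] ≈ 0.26 M.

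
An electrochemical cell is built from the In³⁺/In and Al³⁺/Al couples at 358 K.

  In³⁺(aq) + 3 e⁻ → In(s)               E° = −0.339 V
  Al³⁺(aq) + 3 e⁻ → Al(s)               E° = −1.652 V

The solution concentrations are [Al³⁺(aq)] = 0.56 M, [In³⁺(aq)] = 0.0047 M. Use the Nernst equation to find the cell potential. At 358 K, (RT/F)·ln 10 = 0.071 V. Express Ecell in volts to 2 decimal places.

+1.26 V

Since E°(In³⁺/In) > E°(Al³⁺/Al), In³⁺/In serves as the cathode.
The standard potential is −0.339 − (−1.652) = +1.313 V and the balanced reaction transfers n = 3 electrons.
For the overall reaction In³⁺(aq) + Al(s) → In(s) + Al³⁺(aq), Q = [Al³⁺(aq)] / [In³⁺(aq)] = 119, giving log Q = 2.076.
E = E° − (0.071/n)·log Q = +1.313 − (0.071/3)(2.076) = +1.26 V.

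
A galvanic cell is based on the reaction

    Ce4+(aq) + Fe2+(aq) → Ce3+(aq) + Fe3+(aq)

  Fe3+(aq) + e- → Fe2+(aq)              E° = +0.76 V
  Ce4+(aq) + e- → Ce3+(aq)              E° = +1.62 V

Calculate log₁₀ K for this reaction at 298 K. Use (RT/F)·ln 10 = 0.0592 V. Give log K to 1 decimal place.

The Ce⁴⁺/Ce³⁺ couple is reduced (cathode); E°cell = +1.62 − (+0.76) = +0.86 V with n = 1.
At equilibrium E = 0, so log K = nE°cell / 0.0592 = (1)(+0.86) / 0.0592 = 14.5.

log K = 14.5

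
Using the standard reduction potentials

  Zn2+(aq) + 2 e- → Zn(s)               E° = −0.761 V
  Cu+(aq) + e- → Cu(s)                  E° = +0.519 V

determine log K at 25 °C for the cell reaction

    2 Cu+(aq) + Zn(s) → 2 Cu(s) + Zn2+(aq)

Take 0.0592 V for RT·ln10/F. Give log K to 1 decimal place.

log K = 43.2

The Cu⁺/Cu couple is reduced (cathode); E°cell = +0.519 − (−0.761) = +1.280 V with n = 2.
At equilibrium E = 0, so log K = nE°cell / 0.0592 = (2)(+1.280) / 0.0592 = 43.2.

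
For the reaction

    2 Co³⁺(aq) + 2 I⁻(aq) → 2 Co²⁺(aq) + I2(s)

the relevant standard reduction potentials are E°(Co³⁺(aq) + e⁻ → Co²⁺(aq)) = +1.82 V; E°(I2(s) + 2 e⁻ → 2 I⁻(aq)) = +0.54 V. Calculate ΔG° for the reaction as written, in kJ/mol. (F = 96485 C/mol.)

In the reaction as written Co³⁺(aq) is reduced, so the Co³⁺/Co²⁺ couple is the cathode and I₂/I⁻ is the anode.
E°cell = +1.82 − (+0.54) = +1.28 V; balancing electrons gives n = 2.
ΔG° = −nFE°cell = −(2)(96485)(+1.28) J/mol = −247 kJ/mol.

−247 kJ/mol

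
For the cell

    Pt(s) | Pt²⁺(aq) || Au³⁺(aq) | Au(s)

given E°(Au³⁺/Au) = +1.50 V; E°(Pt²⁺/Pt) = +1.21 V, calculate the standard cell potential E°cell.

By convention the left-hand electrode in cell notation is the anode (oxidation) and the right-hand electrode is the cathode (reduction).
E°cell = E°(right) − E°(left) = +1.50 − (+1.21) = +0.29 V.

+0.29 V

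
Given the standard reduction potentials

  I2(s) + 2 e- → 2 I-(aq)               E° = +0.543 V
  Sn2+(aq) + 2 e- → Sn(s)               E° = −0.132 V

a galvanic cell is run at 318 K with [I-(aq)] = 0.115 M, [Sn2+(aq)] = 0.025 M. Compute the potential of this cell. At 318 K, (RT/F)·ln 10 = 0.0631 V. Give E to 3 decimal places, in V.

+0.785 V

The I₂/I⁻ couple has the more positive E°, so it is the cathode; Sn²⁺/Sn is the anode.
E°cell = +0.543 − (−0.132) = +0.675 V, with n = 2 electrons transferred.
For the overall reaction I2(s) + Sn(s) → 2 I-(aq) + Sn2+(aq), Q = [I-(aq)]^2·[Sn2+(aq)] = 0.000331, giving log Q = −3.481.
E = E° − (0.0631/n)·log Q = +0.675 − (0.0631/2)(−3.481) = +0.785 V.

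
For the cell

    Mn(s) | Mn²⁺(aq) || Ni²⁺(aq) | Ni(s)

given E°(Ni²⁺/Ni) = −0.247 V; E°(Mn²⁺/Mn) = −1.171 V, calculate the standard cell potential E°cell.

By convention the left-hand electrode in cell notation is the anode (oxidation) and the right-hand electrode is the cathode (reduction).
E°cell = E°(right) − E°(left) = −0.247 − (−1.171) = +0.924 V.

+0.924 V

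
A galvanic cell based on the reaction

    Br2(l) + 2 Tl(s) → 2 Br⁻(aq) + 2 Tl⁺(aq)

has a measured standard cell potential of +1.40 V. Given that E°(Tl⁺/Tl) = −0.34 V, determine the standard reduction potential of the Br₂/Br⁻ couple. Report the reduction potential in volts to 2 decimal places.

In the reaction as written the Br₂/Br⁻ couple is reduced (cathode) and Tl⁺/Tl is oxidized (anode), so E°cell = E°(Br₂/Br⁻) − E°(Tl⁺/Tl).
E°(Br₂/Br⁻) = E°cell + E°(anode) = +1.40 + (−0.34) = +1.06 V.

+1.06 V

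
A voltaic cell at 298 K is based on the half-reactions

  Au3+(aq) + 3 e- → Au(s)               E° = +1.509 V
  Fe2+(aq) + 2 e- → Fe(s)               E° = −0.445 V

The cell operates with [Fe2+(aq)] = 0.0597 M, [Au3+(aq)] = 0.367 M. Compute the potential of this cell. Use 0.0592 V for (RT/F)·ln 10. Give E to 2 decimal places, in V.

+1.98 V

Since E°(Au³⁺/Au) > E°(Fe²⁺/Fe), Au³⁺/Au serves as the cathode.
E°cell = E°cat − E°an = +1.509 − (−0.445) = +1.954 V; n = 6.
Balancing gives 2 Au3+(aq) + 3 Fe(s) → 2 Au(s) + 3 Fe2+(aq); hence Q = [Fe2+(aq)]^3 / [Au3+(aq)]^2 = 0.00158 (log Q = −2.801).
By the Nernst equation, E = +1.954 − (0.0592/6)·(−2.801) = +1.98 V.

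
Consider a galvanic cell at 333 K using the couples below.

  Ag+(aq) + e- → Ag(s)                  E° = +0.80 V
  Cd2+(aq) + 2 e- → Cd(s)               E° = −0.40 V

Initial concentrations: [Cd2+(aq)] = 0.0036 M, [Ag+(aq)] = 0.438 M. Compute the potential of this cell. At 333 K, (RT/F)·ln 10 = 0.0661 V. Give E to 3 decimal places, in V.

+1.257 V

The Ag⁺/Ag couple has the more positive E°, so it is the cathode; Cd²⁺/Cd is the anode.
E°cell = E°cat − E°an = +0.80 − (−0.40) = +1.20 V; n = 2.
The balanced reaction is 2 Ag+(aq) + Cd(s) → 2 Ag(s) + Cd2+(aq), so Q = [Cd2+(aq)] / [Ag+(aq)]^2 = 0.0188 and log Q = −1.727.
Applying E = E° − (RT ln10/nF)·log Q gives +1.20 − (0.0661/2)(−1.727) = +1.257 V.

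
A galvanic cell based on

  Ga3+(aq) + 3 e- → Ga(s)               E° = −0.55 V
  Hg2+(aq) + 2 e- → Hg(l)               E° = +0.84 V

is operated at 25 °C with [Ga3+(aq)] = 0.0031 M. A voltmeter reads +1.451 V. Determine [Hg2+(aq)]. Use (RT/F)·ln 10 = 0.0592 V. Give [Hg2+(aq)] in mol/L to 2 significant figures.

With Hg²⁺/Hg at the cathode and Ga³⁺/Ga at the anode, E°cell = +0.84 − (−0.55) = +1.39 V (n = 6).
Since E = E° − (0.0592/n)·log Q, log Q = n(E° − E)/0.0592 = −6.182.
For 3 Hg2+(aq) + 2 Ga(s) → 3 Hg(l) + 2 Ga3+(aq), the reaction quotient is Q = [Ga3+(aq)]^2 / [Hg2+(aq)]^3.
Isolating [Hg2+(aq)] in Q = 10^{−6.182} yields log [Hg2+(aq)] = 0.388, i.e. 2.4 M.

2.4 M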